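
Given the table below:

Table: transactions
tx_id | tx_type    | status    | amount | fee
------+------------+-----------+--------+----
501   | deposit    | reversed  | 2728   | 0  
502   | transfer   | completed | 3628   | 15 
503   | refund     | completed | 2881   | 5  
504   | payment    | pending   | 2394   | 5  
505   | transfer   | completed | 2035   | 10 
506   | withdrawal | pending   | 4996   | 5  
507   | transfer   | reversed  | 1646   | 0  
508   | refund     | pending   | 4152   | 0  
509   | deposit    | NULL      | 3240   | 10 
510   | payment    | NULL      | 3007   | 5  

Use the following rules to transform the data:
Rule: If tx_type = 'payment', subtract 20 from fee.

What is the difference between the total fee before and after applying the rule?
40

Step 1: Original sum of fee = 55
Step 2: 2 records have tx_type = 'payment'
Step 3: Each affected record changes by -20
Step 4: Total change = 2 × -20 = -40
Step 5: New sum = 55 + -40 = 15
Step 6: Difference = |15 - 55| = 40
        (Sum decreased by 40)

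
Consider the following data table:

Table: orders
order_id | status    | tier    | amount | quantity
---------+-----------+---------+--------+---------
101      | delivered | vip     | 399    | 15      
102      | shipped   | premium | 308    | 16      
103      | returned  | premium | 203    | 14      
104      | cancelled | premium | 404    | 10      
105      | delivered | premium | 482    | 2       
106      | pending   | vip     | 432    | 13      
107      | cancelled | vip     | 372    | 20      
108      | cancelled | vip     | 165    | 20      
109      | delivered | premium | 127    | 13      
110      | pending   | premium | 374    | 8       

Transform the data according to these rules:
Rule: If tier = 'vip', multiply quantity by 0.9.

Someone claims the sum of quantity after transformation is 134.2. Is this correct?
No, the correct result is 124.2.

Step 1: Calculate the correct sum after transformation
Step 2: Apply multiplier 0.9 to records where tier = 'vip'
Step 3: Correct result = 124.2
Step 4: Claimed result = 134.2
Step 5: 124.2 ≠ 134.2
Conclusion: The claimed result is incorrect. The correct answer is 124.2.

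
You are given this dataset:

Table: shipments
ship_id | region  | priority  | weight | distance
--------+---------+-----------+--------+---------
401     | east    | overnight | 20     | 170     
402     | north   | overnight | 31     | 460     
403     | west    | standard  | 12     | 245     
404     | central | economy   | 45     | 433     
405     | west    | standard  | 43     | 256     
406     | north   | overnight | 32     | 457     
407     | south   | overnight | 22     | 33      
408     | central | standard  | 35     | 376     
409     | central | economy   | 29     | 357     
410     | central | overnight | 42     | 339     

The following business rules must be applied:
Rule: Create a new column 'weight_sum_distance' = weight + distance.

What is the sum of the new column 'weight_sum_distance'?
3437

Step 1: For each record, compute weight + distance
Example calculations:
  20 + 170 = 190
  31 + 460 = 491
  12 + 245 = 257
  ...
Step 2: Sum all derived values
Step 3: Total = 3437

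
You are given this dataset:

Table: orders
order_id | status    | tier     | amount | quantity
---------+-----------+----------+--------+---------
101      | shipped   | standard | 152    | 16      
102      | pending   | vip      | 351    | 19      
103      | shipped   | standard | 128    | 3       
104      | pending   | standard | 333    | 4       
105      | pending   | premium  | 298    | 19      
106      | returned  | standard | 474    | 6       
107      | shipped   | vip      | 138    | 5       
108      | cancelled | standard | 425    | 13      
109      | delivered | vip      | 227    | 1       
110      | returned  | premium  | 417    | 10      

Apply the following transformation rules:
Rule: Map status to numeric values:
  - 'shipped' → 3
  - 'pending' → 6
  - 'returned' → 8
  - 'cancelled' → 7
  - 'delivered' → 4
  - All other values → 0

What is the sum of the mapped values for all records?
54

Step 1: Apply mapping to each record
Step 2: Count by status:
  'shipped': 3 records × 3 = 9
  'pending': 3 records × 6 = 18
  'returned': 2 records × 8 = 16
  'cancelled': 1 records × 7 = 7
  'delivered': 1 records × 4 = 4
Step 3: Sum all mapped values = 54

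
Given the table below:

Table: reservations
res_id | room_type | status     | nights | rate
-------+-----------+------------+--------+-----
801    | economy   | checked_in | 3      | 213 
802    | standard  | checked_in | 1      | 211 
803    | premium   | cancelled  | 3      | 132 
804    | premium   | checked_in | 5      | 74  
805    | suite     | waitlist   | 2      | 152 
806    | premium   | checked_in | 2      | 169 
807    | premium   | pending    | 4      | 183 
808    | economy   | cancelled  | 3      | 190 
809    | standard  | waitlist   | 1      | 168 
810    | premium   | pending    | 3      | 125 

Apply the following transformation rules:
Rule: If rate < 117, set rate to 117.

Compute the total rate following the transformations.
1660

Step 1: 1 records have rate < 117
Step 2: These records originally summed to 74
Step 3: After setting to minimum: 1 × 117 = 117
Step 4: Unaffected records sum: 1543
Step 5: Final sum = 117 + 1543 = 1660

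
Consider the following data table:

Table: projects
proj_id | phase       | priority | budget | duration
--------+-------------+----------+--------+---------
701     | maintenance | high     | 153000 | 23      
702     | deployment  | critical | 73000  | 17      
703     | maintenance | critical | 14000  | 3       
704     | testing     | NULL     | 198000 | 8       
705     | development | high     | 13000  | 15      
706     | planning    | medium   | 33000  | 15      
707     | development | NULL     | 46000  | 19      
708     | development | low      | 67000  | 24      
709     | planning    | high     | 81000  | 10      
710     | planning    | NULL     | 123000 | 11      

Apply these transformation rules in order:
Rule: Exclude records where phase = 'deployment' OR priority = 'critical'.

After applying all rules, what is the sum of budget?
714000

Step 1: Find records where phase = 'deployment' OR priority = 'critical'
Step 2: 2 records match, summing to 87000
Step 3: Original sum: 801000
Step 4: Remaining sum = 801000 - 87000 = 714000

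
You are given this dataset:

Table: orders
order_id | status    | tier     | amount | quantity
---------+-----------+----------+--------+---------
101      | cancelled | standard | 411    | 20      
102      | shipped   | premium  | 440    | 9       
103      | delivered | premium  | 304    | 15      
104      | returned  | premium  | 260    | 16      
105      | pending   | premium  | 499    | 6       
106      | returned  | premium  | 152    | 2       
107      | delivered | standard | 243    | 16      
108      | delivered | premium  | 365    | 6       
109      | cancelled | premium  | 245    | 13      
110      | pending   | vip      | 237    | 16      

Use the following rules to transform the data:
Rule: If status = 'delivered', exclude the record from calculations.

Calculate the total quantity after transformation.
82

Step 1: Identify records where status = 'delivered'
Step 2: The excluded records sum to 37
Step 3: Original total quantity = 119
Step 4: Remaining total = 119 - 37 = 82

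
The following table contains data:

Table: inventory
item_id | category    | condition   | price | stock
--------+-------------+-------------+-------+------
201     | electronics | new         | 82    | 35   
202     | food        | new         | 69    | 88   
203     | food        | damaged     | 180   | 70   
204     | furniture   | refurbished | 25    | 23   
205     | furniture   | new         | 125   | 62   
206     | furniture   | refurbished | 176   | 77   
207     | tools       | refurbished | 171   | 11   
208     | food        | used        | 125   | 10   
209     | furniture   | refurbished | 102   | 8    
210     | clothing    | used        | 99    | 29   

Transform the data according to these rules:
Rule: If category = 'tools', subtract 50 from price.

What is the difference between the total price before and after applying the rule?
50

Step 1: Original sum of price = 1154
Step 2: 1 records have category = 'tools'
Step 3: Each affected record changes by -50
Step 4: Total change = 1 × -50 = -50
Step 5: New sum = 1154 + -50 = 1104
Step 6: Difference = |1104 - 1154| = 50
        (Sum decreased by 50)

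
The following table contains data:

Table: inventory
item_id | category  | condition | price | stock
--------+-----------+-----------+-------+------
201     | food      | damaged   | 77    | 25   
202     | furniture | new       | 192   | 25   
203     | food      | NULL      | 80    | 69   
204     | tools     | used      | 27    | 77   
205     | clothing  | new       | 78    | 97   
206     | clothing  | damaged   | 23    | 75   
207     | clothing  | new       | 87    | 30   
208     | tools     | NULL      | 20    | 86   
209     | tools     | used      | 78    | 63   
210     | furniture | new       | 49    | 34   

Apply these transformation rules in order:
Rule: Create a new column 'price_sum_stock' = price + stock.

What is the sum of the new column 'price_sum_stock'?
1292

Step 1: For each record, compute price + stock
Example calculations:
  77 + 25 = 102
  192 + 25 = 217
  80 + 69 = 149
  ...
Step 2: Sum all derived values
Step 3: Total = 1292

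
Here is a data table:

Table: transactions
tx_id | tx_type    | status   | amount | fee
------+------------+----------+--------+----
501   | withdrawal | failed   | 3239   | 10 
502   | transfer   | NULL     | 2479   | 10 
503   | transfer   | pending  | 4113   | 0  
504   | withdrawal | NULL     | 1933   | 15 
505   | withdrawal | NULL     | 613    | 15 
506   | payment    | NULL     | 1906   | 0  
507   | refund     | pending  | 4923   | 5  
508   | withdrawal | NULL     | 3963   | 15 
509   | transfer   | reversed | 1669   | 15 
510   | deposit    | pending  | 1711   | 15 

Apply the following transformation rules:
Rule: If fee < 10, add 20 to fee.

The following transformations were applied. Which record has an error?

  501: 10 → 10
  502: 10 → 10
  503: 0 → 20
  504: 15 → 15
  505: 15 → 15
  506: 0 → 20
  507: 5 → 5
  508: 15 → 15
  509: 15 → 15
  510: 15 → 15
Record 507 has an error. The correct transformed value should be 25, not 5.

Step 1: Check each record against the rule
Step 2: Record 507 has fee = 5
Step 3: Since 5 < 10, the bonus should have been applied
Step 4: Correct value = 25, but claimed value = 5
Conclusion: Record 507 has the error.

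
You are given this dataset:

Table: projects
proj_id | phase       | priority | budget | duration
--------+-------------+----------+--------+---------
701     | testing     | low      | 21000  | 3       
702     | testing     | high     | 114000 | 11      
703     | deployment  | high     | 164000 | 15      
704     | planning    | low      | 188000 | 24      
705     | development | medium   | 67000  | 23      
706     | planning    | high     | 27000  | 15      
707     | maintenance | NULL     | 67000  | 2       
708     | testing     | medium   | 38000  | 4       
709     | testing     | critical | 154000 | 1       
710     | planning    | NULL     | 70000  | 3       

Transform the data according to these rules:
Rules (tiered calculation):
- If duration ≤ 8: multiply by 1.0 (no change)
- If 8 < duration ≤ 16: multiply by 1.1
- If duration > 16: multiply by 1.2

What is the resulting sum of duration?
114.5

Step 1: Tier 1 (duration ≤ 8): 5 records, sum = 13 × 1.0 = 13.0
Step 2: Tier 2 (8 < duration ≤ 16): 3 records, sum = 41 × 1.1 = 45.1
Step 3: Tier 3 (duration > 16): 2 records, sum = 47 × 1.2 = 56.4
Step 4: Final sum = 13.0 + 45.1 + 56.4 = 114.5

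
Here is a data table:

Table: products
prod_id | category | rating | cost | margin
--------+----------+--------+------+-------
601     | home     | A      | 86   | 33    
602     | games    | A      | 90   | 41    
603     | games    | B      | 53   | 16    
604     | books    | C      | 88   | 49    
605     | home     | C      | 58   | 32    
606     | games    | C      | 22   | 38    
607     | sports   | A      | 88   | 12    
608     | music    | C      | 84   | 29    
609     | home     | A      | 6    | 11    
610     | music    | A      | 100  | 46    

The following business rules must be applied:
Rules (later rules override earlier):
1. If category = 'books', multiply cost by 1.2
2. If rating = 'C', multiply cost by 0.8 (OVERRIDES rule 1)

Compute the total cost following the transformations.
624.6

Step 1: Rule 2 takes priority for records with rating = 'C'
  - 4 records: 252 × 0.8 = 201.6
Step 2: Rule 1 applies to remaining records with category = 'books'
  - 0 records: 0 × 1.2 = 0.0
Step 3: Other records unchanged: 423
Step 4: Final sum = 201.6 + 0.0 + 423 = 624.6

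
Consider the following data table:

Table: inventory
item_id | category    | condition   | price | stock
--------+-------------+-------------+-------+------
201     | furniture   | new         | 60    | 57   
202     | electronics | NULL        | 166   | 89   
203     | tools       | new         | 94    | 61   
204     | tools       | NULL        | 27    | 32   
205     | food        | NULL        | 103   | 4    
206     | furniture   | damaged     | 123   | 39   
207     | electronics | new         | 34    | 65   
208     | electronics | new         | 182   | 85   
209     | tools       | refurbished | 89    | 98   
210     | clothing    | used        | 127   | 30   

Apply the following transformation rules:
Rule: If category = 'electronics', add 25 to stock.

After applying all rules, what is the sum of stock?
635

Step 1: Count records where category = 'electronics': 3
Step 2: Total bonus added: 3 × 25 = 75
Step 3: Original sum of stock: 560
Step 4: Final sum = 560 + 75 = 635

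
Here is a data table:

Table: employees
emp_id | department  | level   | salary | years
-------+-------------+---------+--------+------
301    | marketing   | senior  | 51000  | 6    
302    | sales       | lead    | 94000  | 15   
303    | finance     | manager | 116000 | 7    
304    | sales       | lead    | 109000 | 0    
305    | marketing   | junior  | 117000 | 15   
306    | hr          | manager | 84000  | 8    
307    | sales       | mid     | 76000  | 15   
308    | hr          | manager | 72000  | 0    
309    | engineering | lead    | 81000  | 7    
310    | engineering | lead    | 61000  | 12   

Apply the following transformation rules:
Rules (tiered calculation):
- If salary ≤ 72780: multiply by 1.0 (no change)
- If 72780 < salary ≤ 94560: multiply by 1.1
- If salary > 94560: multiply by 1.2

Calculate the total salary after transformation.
962900.0

Step 1: Tier 1 (salary ≤ 72780): 3 records, sum = 184000 × 1.0 = 184000.0
Step 2: Tier 2 (72780 < salary ≤ 94560): 4 records, sum = 335000 × 1.1 = 368500.0
Step 3: Tier 3 (salary > 94560): 3 records, sum = 342000 × 1.2 = 410400.0
Step 4: Final sum = 184000.0 + 368500.0 + 410400.0 = 962900.0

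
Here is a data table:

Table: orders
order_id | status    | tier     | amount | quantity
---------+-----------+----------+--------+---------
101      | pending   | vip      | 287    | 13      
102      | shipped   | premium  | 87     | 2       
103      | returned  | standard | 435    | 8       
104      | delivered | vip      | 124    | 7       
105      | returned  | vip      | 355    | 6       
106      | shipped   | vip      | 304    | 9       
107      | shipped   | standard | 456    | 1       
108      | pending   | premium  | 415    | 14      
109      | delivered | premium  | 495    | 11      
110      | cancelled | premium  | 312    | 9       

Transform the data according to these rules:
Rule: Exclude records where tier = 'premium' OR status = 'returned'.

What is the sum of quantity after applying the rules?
30

Step 1: Find records where tier = 'premium' OR status = 'returned'
Step 2: 6 records match, summing to 50
Step 3: Original sum: 80
Step 4: Remaining sum = 80 - 50 = 30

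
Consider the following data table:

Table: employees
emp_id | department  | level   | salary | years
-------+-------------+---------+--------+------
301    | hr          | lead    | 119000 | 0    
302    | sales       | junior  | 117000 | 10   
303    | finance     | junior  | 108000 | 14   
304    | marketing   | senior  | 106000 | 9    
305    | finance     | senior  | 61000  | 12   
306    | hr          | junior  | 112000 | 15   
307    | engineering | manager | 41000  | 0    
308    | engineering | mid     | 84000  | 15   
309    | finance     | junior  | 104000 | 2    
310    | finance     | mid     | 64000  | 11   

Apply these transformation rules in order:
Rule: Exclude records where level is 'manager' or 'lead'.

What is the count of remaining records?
8

Step 1: Count records to exclude
  - 1 (manager) + 1 (lead) = 2 records
Step 2: Total records: 10
Step 3: Remaining = 10 - 2 = 8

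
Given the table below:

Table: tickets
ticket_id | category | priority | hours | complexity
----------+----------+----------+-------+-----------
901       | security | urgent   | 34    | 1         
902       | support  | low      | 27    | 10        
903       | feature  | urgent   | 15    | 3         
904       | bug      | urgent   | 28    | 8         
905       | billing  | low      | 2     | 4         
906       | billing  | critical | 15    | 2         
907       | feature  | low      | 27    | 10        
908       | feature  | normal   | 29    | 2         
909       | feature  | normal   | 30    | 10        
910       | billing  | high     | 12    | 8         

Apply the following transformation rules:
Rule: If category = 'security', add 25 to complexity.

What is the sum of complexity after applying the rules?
83

Step 1: Count records where category = 'security': 1
Step 2: Total bonus added: 1 × 25 = 25
Step 3: Original sum of complexity: 58
Step 4: Final sum = 58 + 25 = 83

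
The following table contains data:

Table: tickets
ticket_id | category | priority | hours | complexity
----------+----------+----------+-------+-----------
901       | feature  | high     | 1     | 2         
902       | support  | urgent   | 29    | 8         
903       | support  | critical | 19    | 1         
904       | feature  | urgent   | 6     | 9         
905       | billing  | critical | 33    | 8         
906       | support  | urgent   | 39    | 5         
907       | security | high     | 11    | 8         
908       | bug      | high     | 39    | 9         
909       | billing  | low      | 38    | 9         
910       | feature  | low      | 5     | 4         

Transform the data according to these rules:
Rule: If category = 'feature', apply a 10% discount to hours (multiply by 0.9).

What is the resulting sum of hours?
218.8

Step 1: Records with category = 'feature' have total hours = 12
Step 2: Apply multiplier: 12 × 0.9 = 10.8
Step 3: Other records total: 208
Step 4: Final sum = 10.8 + 208 = 218.8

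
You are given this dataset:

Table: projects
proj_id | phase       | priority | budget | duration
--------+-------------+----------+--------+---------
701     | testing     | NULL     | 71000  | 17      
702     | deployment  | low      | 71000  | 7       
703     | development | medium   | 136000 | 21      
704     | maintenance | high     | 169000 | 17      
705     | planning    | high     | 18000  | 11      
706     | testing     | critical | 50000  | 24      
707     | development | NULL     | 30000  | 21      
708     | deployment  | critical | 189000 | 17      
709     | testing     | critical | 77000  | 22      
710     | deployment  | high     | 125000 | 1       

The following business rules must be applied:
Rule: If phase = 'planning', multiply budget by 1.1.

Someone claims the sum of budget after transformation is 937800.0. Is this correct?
Yes, the result is correct.

Step 1: Calculate the correct sum after transformation
Step 2: Apply multiplier 1.1 to records where phase = 'planning'
Step 3: Correct result = 937800.0
Step 4: Claimed result = 937800.0
Step 5: 937800.0 = 937800.0 ✓
Conclusion: The claimed result is correct.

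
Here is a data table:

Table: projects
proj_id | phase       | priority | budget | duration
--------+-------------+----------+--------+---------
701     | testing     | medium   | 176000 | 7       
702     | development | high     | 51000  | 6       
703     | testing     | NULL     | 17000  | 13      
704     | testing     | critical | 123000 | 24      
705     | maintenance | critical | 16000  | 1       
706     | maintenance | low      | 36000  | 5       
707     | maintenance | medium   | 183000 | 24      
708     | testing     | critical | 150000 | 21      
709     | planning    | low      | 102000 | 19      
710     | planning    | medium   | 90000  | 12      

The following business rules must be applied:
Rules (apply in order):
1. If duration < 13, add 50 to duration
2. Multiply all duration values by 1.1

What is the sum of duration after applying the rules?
420.2

Step 1: Apply Rule 1 - Add 50 to records with duration < 13
  - 5 records affected: 31 + (5 × 50) = 281
  - Unaffected records: 101
  - Sum after Rule 1: 382
Step 2: Apply Rule 2 - Multiply all by 1.1
  - 382 × 1.1 = 420.2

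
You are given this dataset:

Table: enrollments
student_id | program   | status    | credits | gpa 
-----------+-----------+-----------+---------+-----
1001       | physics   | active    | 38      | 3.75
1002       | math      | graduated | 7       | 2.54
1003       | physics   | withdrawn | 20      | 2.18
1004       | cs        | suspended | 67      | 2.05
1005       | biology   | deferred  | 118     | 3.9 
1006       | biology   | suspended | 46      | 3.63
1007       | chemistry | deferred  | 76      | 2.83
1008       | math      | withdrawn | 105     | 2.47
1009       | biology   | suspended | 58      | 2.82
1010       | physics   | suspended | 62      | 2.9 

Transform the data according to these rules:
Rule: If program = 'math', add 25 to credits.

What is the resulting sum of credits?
647

Step 1: Count records where program = 'math': 2
Step 2: Total bonus added: 2 × 25 = 50
Step 3: Original sum of credits: 597
Step 4: Final sum = 597 + 50 = 647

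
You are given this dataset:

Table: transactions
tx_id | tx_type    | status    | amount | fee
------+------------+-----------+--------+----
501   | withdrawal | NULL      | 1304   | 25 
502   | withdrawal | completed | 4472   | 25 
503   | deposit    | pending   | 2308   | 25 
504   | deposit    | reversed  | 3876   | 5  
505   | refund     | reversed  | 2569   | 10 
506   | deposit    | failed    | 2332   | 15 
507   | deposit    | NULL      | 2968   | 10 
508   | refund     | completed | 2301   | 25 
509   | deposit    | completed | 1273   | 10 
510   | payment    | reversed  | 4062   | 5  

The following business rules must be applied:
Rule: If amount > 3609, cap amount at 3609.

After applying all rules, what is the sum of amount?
25882

Step 1: 3 records have amount > 3609
Step 2: These records originally summed to 12410
Step 3: After capping: 3 × 3609 = 10827
Step 4: Unaffected records sum: 15055
Step 5: Final sum = 10827 + 15055 = 25882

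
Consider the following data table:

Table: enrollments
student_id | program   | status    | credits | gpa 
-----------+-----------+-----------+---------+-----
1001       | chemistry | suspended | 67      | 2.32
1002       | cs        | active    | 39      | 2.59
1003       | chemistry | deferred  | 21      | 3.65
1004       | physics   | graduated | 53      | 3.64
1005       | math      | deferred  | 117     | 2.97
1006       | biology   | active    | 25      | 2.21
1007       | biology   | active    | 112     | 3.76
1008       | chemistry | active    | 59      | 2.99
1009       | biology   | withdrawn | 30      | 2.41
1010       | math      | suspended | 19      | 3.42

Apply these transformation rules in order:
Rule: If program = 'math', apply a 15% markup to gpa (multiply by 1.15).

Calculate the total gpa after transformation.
30.92

Step 1: Records with program = 'math' have total gpa = 6.39
Step 2: Apply multiplier: 6.39 × 1.15 = 7.35
Step 3: Other records total: 23.57
Step 4: Final sum = 7.35 + 23.57 = 30.92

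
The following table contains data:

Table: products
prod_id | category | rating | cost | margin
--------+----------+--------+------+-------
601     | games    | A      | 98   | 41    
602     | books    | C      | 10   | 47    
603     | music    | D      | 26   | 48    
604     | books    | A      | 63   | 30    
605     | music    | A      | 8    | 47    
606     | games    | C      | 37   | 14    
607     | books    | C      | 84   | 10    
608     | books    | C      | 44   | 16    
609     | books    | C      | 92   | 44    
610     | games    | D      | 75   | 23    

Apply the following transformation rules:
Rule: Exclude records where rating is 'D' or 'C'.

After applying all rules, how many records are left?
3

Step 1: Count records to exclude
  - 2 (D) + 5 (C) = 7 records
Step 2: Total records: 10
Step 3: Remaining = 10 - 7 = 3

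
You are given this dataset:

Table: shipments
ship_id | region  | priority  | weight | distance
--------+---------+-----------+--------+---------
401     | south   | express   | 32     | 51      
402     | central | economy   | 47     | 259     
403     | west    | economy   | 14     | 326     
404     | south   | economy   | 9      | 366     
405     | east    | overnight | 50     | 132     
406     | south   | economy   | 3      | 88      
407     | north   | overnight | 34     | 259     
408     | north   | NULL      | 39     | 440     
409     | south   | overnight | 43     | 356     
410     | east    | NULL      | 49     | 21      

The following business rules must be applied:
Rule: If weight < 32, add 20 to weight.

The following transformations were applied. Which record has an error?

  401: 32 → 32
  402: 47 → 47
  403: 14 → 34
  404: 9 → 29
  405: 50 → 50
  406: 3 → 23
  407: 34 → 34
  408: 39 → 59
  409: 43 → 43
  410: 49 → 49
Record 408 has an error. The correct transformed value should be 39, not 59.

Step 1: Check each record against the rule
Step 2: Record 408 has weight = 39
Step 3: Since 39 >= 32, the bonus should not have been applied
Step 4: Correct value = 39, but claimed value = 59
Conclusion: Record 408 has the error.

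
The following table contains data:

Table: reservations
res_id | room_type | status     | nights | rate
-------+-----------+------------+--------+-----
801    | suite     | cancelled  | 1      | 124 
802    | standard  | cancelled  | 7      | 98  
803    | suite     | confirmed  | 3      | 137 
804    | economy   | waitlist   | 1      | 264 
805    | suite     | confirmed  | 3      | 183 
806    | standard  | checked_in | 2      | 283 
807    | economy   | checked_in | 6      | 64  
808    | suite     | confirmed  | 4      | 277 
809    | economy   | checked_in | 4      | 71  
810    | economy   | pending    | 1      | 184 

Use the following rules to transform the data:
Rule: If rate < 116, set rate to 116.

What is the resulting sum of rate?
1800

Step 1: 3 records have rate < 116
Step 2: These records originally summed to 233
Step 3: After setting to minimum: 3 × 116 = 348
Step 4: Unaffected records sum: 1452
Step 5: Final sum = 348 + 1452 = 1800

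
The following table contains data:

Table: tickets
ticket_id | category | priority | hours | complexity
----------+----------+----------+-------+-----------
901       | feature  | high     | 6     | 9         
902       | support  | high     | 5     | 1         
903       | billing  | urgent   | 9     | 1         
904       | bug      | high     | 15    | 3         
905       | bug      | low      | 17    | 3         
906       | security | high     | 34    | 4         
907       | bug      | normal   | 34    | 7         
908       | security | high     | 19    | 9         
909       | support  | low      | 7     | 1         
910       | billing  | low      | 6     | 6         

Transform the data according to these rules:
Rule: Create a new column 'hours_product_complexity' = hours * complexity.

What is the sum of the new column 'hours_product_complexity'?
752

Step 1: For each record, compute hours * complexity
Example calculations:
  6 * 9 = 54
  5 * 1 = 5
  9 * 1 = 9
  ...
Step 2: Sum all derived values
Step 3: Total = 752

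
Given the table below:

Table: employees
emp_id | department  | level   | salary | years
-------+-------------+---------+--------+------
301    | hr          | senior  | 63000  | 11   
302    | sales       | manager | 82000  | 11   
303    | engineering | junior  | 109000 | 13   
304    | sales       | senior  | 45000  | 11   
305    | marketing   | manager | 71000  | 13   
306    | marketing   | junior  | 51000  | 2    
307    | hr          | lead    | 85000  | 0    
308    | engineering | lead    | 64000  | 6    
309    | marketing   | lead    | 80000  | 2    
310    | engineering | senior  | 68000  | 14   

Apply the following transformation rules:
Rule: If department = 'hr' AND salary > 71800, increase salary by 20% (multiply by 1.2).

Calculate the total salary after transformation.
735000.0

Step 1: Find records where department = 'hr' AND salary > 71800
Step 2: 1 records match, summing to 85000
Step 3: After multiplier: 85000 × 1.2 = 102000.0
Step 4: Unaffected records sum: 633000
Step 5: Final sum = 102000.0 + 633000 = 735000.0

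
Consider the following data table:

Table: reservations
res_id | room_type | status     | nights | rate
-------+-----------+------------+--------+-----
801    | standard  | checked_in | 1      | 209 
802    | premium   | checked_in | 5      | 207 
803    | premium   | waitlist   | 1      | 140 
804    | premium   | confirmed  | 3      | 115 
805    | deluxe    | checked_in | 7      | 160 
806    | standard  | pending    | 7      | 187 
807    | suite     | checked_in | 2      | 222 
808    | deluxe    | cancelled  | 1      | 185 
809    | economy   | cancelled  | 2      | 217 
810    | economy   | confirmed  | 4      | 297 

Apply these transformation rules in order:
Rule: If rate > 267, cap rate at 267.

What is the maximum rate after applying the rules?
267

Step 1: Original maximum rate = 297
Step 2: Apply cap at 267
Step 3: 1 records had rate > 267 and were capped
Step 4: Maximum after transformation = 267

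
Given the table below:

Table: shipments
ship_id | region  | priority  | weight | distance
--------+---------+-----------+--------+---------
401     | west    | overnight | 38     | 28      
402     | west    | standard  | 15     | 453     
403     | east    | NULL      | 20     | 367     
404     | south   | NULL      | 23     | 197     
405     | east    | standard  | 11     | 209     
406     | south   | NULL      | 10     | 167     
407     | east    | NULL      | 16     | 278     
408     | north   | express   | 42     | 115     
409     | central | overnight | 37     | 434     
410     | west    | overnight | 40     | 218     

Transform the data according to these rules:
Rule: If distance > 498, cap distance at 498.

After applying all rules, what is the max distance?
453

Step 1: Original maximum distance = 453
Step 2: Check cap of 498 against maximum
Step 3: No records exceed the cap (max 453 <= cap 498), so no capping applies
Step 4: Maximum after transformation = 453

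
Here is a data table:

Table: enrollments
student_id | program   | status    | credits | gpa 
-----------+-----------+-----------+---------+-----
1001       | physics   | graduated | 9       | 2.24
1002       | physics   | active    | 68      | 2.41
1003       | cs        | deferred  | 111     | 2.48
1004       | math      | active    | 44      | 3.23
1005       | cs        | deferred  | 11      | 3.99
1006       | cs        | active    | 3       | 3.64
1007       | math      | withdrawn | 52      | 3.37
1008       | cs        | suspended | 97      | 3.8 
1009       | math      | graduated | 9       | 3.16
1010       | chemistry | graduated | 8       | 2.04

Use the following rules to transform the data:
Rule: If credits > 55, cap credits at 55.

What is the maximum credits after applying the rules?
55

Step 1: Original maximum credits = 111
Step 2: Apply cap at 55
Step 3: 3 records had credits > 55 and were capped
Step 4: Maximum after transformation = 55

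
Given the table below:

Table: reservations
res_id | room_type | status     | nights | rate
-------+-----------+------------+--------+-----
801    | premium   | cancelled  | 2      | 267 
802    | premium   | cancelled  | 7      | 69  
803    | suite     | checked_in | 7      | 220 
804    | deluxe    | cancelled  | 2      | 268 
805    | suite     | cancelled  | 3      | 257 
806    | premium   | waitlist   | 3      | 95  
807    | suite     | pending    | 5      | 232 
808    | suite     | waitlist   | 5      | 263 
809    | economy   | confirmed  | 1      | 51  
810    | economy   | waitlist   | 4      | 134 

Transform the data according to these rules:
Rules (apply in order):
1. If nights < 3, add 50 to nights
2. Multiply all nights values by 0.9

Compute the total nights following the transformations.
170.1

Step 1: Apply Rule 1 - Add 50 to records with nights < 3
  - 3 records affected: 5 + (3 × 50) = 155
  - Unaffected records: 34
  - Sum after Rule 1: 189
Step 2: Apply Rule 2 - Multiply all by 0.9
  - 189 × 0.9 = 170.1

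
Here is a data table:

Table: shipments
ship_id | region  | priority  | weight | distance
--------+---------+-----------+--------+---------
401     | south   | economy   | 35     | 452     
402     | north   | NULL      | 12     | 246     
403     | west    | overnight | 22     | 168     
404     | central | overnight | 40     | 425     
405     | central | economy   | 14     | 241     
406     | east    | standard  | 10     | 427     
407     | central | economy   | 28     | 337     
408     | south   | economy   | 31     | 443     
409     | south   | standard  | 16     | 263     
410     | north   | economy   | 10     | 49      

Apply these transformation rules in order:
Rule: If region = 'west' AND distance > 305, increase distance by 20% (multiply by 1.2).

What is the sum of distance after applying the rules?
3051

Step 1: Find records where region = 'west' AND distance > 305
Step 2: 0 records match, summing to 0
Step 3: After multiplier: 0 × 1.2 = 0.0
Step 4: Unaffected records sum: 3051
Step 5: Final sum = 0.0 + 3051 = 3051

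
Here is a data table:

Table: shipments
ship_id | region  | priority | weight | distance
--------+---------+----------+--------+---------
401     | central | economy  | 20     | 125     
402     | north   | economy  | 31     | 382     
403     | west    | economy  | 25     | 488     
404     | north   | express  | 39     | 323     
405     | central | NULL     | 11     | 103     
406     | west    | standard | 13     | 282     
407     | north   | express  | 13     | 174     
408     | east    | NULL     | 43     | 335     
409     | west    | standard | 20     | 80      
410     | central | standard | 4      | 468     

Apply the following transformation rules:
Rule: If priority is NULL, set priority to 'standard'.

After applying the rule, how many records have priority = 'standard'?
5

Step 1: Count records where priority IS NULL
Step 2: Found 2 records with NULL priority
Step 3: These records will have priority set to 'standard'
Step 4: Records already having priority = 'standard': 3
Step 5: Answer: 2 + 3 = 5 records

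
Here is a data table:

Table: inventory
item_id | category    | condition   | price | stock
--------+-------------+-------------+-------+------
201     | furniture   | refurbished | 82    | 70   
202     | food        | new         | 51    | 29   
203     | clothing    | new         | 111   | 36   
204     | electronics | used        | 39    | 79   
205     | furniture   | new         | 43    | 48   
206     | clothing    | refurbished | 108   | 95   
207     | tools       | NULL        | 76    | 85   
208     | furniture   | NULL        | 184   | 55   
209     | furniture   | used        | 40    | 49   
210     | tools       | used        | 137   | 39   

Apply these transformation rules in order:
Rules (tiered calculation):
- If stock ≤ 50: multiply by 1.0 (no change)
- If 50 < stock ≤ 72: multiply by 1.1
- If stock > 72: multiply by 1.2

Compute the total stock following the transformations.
649.3

Step 1: Tier 1 (stock ≤ 50): 5 records, sum = 201 × 1.0 = 201.0
Step 2: Tier 2 (50 < stock ≤ 72): 2 records, sum = 125 × 1.1 = 137.5
Step 3: Tier 3 (stock > 72): 3 records, sum = 259 × 1.2 = 310.8
Step 4: Final sum = 201.0 + 137.5 + 310.8 = 649.3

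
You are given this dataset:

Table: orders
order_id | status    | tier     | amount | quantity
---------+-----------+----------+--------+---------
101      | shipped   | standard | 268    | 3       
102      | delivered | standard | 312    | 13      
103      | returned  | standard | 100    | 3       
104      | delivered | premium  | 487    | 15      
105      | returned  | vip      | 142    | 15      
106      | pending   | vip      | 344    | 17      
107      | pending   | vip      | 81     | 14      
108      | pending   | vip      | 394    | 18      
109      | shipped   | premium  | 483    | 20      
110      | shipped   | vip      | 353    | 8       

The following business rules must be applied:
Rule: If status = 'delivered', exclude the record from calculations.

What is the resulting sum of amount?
2165

Step 1: Identify records where status = 'delivered'
Step 2: The excluded records sum to 799
Step 3: Original total amount = 2964
Step 4: Remaining total = 2964 - 799 = 2165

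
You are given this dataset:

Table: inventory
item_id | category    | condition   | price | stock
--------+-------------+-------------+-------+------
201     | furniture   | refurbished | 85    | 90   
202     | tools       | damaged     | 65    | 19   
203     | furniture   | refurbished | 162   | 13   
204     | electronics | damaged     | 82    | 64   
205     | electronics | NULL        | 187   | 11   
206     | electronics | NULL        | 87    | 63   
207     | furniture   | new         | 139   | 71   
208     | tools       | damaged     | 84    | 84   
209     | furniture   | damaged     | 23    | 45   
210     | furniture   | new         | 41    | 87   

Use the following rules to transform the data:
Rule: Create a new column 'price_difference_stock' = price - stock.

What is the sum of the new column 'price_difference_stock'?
408

Step 1: For each record, compute price - stock
Example calculations:
  85 - 90 = -5
  65 - 19 = 46
  162 - 13 = 149
  ...
Step 2: Sum all derived values
Step 3: Total = 408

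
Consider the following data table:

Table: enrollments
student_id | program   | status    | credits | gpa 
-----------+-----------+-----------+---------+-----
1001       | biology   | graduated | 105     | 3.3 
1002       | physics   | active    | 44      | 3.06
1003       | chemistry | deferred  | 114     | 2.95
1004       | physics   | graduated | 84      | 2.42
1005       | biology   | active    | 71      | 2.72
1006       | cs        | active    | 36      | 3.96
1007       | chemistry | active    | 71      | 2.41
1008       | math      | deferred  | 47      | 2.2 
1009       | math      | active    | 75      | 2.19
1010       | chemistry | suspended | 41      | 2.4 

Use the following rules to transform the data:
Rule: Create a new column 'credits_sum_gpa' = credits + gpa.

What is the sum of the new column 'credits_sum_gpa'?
715.61

Step 1: For each record, compute credits + gpa
Example calculations:
  105 + 3.3 = 108.3
  44 + 3.06 = 47.06
  114 + 2.95 = 116.95
  ...
Step 2: Sum all derived values
Step 3: Total = 715.61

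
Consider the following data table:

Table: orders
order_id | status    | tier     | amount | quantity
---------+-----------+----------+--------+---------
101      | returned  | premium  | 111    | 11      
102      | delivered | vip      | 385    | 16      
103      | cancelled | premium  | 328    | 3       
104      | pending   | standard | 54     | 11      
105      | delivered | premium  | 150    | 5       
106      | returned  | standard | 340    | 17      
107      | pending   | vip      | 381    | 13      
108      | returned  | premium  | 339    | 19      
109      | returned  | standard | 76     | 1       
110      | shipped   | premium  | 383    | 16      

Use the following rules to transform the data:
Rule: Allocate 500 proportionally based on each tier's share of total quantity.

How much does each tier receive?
premium: 241.07, standard: 129.46, vip: 129.46

Step 1: Calculate total quantity = 112
Step 2: Calculate each tier's proportion:
  premium: 54/112 = 48.21% → 241.07
  standard: 29/112 = 25.89% → 129.46
  vip: 29/112 = 25.89% → 129.46
Step 3: Verify: sum of allocations ≈ 500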